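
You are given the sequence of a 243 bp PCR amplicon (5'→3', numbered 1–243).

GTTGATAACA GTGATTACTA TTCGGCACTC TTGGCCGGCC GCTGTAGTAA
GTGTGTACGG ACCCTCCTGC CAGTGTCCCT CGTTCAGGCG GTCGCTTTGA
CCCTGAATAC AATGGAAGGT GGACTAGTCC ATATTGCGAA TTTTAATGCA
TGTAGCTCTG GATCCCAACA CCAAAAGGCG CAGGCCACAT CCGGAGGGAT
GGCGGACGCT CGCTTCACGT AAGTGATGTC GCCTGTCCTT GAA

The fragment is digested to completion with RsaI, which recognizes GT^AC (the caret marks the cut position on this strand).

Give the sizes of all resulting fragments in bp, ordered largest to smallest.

The RsaI site (GTAC) starts at position 55.
RsaI cuts after base 2 of each site, so after position 56.
Linear molecule, 1 cut → 2 fragments:
  1–56 → 56 bp
  57–243 → 187 bp
Sorted largest to smallest: 187, 56 bp.

187, 56 bp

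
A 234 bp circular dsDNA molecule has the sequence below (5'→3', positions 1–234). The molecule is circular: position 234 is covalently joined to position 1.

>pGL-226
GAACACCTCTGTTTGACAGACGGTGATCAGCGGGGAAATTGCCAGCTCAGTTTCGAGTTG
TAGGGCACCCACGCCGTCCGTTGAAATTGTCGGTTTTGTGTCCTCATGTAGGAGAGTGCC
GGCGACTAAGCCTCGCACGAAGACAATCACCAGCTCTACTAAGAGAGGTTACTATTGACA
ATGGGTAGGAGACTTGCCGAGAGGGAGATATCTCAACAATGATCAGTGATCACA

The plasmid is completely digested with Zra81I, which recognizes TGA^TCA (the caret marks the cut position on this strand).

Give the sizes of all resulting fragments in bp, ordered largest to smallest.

196, 31, 7 bp

Zra81I sites (TGATCA) start at positions 24, 220, 227.
Zra81I cuts after base 3 of each site, so after positions 26, 222, 229.
Circular molecule, 3 cuts → 3 fragments:
  27–222 → 196 bp
  223–229 → 7 bp
  230–234 then 1–26 → 5 + 26 = 31 bp
Sorted largest to smallest: 196, 31, 7 bp.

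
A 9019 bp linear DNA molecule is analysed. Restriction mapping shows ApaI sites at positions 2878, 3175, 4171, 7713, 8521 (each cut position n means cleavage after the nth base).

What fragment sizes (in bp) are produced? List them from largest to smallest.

3542, 2878, 996, 808, 498, 297 bp

Linear molecule, 5 cuts → 6 fragments:
  2878 − 0 = 2878 bp
  3175 − 2878 = 297 bp
  4171 − 3175 = 996 bp
  7713 − 4171 = 3542 bp
  8521 − 7713 = 808 bp
  9019 − 8521 = 498 bp
Sorted largest to smallest: 3542, 2878, 996, 808, 498, 297 bp.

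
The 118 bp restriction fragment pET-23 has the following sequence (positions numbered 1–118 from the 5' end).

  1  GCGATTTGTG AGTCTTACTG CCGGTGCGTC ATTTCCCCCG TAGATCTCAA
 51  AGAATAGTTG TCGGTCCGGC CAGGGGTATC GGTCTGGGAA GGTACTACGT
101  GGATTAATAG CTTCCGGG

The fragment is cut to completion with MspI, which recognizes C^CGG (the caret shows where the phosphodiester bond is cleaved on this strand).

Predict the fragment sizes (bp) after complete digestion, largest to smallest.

MspI sites (CCGG) start at positions 21, 66, 114.
MspI cuts after the first base of each site, so after positions 21, 66, 114.
Linear molecule, 3 cuts → 4 fragments:
  1–21 → 21 bp
  22–66 → 45 bp
  67–114 → 48 bp
  115–118 → 4 bp
Sorted largest to smallest: 48, 45, 21, 4 bp.

48, 45, 21, 4 bp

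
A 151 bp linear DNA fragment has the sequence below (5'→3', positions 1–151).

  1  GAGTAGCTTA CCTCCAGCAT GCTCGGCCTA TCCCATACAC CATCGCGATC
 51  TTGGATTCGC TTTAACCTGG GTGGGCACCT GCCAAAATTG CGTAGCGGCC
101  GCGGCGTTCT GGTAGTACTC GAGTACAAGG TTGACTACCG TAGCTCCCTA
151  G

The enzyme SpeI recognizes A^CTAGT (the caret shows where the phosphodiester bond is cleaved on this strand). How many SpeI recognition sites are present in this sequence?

No occurrence of ACTAGT is present in the sequence.
SpeI does not cut: 0 sites.

0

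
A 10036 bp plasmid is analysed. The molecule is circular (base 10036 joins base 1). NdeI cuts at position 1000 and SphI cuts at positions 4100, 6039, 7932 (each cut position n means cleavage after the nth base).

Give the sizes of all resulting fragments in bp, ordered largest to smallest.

3104, 3100, 1939, 1893 bp

Combined cut positions (sorted): 1000, 4100, 6039, 7932.
Circular molecule, 4 cuts → 4 fragments:
  4100 − 1000 = 3100 bp
  6039 − 4100 = 1939 bp
  7932 − 6039 = 1893 bp
  wrap: 10036 − 7932 + 1000 = 3104 bp
Sorted largest to smallest: 3104, 3100, 1939, 1893 bp.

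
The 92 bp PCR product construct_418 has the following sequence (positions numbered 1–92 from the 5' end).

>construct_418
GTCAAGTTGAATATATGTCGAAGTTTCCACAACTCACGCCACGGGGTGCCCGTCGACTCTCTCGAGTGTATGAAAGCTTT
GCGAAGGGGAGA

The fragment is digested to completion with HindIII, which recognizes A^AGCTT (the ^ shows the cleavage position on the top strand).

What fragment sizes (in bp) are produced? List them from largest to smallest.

74, 18 bp

The HindIII site (AAGCTT) starts at position 74.
HindIII cuts after the first base of each site, so after position 74.
Linear molecule, 1 cut → 2 fragments:
  1–74 → 74 bp
  75–92 → 18 bp
Sorted largest to smallest: 74, 18 bp.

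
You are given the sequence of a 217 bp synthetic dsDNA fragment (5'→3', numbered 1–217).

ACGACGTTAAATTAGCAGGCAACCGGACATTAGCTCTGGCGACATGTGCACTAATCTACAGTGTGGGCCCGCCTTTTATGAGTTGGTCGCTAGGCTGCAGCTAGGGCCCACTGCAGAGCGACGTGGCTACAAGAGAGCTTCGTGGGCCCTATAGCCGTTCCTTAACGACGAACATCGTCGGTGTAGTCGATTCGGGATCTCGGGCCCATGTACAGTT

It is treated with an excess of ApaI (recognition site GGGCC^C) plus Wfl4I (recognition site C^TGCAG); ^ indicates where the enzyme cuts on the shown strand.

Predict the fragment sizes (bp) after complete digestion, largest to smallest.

ApaI sites (GGGCCC) start at positions 65, 104, 144, 202.
ApaI cuts after base 5 of each site (before the last base), so after positions 69, 108, 148, 206.
Wfl4I sites (CTGCAG) start at positions 95, 111.
Wfl4I cuts after the first base of each site, so after positions 95, 111.
Combined cut positions: 69, 95, 108, 111, 148, 206.
Linear molecule, 6 cuts → 7 fragments:
  1–69 → 69 bp
  70–95 → 26 bp
  96–108 → 13 bp
  109–111 → 3 bp
  112–148 → 37 bp
  149–206 → 58 bp
  207–217 → 11 bp
Sorted largest to smallest: 69, 58, 37, 26, 13, 11, 3 bp.

69, 58, 37, 26, 13, 11, 3 bp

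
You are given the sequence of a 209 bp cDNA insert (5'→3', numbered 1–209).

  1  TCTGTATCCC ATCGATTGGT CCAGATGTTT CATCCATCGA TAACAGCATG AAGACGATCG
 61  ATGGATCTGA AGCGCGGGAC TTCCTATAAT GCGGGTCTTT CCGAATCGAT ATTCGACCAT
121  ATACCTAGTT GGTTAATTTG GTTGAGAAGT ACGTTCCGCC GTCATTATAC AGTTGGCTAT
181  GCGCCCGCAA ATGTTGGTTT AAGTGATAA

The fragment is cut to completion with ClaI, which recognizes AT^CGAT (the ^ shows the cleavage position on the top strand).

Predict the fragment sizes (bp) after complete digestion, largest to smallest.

103, 48, 25, 21, 12 bp

ClaI sites (ATCGAT) start at positions 11, 36, 57, 105.
ClaI cuts after base 2 of each site, so after positions 12, 37, 58, 106.
Linear molecule, 4 cuts → 5 fragments:
  1–12 → 12 bp
  13–37 → 25 bp
  38–58 → 21 bp
  59–106 → 48 bp
  107–209 → 103 bp
Sorted largest to smallest: 103, 48, 25, 21, 12 bp.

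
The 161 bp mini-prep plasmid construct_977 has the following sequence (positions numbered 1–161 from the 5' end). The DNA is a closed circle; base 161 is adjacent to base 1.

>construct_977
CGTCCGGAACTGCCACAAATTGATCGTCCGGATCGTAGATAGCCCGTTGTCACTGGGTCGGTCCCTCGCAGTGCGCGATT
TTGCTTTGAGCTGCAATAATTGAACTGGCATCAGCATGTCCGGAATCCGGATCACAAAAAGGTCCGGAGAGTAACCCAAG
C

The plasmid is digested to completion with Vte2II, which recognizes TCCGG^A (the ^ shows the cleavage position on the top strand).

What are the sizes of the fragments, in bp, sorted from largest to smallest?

92, 24, 21, 17, 7 bp

Vte2II sites (TCCGGA) start at positions 3, 27, 119, 126, 143.
Vte2II cuts after base 5 of each site (before the last base), so after positions 7, 31, 123, 130, 147.
Circular molecule, 5 cuts → 5 fragments:
  8–31 → 24 bp
  32–123 → 92 bp
  124–130 → 7 bp
  131–147 → 17 bp
  148–161 then 1–7 → 14 + 7 = 21 bp
Sorted largest to smallest: 92, 24, 21, 17, 7 bp.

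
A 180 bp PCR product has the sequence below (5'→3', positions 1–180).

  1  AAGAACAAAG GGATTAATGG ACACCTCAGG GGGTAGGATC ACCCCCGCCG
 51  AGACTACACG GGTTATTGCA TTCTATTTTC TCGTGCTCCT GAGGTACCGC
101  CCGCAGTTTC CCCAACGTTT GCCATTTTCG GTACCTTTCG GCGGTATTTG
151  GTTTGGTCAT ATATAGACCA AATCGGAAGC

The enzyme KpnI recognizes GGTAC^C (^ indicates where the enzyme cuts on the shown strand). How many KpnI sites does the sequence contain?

GGTACC occurs starting at positions 93, 130.
KpnI cuts at 2 sites.

2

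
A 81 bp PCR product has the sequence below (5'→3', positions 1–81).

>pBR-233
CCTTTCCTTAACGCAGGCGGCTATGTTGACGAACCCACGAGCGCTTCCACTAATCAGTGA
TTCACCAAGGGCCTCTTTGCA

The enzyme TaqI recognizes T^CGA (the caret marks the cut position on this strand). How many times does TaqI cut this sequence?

No occurrence of TCGA is present in the sequence.
TaqI does not cut: 0 sites.

0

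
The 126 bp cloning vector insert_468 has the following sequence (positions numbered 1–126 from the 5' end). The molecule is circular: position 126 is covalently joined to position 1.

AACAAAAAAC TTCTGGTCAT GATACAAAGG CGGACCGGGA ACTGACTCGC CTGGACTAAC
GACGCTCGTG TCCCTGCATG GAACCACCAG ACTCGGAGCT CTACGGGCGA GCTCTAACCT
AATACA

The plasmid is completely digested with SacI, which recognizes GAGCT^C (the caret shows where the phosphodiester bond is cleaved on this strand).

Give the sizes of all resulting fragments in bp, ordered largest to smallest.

SacI sites (GAGCTC) start at positions 96, 109.
SacI cuts after base 5 of each site (before the last base), so after positions 100, 113.
Circular molecule, 2 cuts → 2 fragments:
  101–113 → 13 bp
  114–126 then 1–100 → 13 + 100 = 113 bp
Sorted largest to smallest: 113, 13 bp.

113, 13 bp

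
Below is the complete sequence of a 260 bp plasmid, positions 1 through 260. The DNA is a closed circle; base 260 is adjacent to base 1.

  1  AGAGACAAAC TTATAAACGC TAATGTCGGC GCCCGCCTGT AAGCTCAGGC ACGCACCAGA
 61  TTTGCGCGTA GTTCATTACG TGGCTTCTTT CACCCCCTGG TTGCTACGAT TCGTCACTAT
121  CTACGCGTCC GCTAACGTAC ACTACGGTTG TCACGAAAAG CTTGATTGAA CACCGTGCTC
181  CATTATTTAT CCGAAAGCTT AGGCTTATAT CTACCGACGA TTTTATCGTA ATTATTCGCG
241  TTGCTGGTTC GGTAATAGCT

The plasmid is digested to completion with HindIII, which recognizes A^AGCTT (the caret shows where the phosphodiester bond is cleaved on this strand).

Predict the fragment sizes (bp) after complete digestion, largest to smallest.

HindIII sites (AAGCTT) start at positions 158, 195.
HindIII cuts after the first base of each site, so after positions 158, 195.
Circular molecule, 2 cuts → 2 fragments:
  159–195 → 37 bp
  196–260 then 1–158 → 65 + 158 = 223 bp
Sorted largest to smallest: 223, 37 bp.

223, 37 bp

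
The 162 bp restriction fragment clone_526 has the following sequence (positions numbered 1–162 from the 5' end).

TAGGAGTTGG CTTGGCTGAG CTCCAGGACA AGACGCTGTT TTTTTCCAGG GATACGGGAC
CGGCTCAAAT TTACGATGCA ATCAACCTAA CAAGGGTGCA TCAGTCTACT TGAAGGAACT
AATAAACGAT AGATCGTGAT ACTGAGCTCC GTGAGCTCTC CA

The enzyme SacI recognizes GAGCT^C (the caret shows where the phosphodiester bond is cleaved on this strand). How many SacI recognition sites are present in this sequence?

GAGCTC occurs starting at positions 18, 144, 153.
SacI cuts at 3 sites.

3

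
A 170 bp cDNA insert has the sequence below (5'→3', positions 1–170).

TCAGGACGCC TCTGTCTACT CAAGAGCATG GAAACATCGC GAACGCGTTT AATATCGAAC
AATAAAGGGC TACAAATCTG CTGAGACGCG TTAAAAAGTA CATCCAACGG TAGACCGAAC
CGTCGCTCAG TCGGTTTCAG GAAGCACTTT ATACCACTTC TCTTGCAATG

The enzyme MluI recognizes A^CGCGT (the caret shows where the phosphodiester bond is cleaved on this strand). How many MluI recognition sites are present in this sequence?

ACGCGT occurs starting at positions 43, 86.
MluI cuts at 2 sites.

2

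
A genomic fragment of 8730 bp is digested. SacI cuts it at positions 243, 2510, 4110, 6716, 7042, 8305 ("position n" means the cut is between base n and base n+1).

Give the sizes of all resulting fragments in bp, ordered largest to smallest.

Linear molecule, 6 cuts → 7 fragments:
  243 − 0 = 243 bp
  2510 − 243 = 2267 bp
  4110 − 2510 = 1600 bp
  6716 − 4110 = 2606 bp
  7042 − 6716 = 326 bp
  8305 − 7042 = 1263 bp
  8730 − 8305 = 425 bp
Sorted largest to smallest: 2606, 2267, 1600, 1263, 425, 326, 243 bp.

2606, 2267, 1600, 1263, 425, 326, 243 bp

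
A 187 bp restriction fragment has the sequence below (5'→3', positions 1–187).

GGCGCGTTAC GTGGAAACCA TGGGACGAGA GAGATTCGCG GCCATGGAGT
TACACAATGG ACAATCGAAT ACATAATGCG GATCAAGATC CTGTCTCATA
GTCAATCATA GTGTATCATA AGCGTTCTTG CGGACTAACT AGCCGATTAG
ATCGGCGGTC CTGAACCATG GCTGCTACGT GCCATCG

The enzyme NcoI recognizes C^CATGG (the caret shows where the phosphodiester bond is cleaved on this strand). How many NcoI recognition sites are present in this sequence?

3

CCATGG occurs starting at positions 18, 42, 166.
NcoI cuts at 3 sites.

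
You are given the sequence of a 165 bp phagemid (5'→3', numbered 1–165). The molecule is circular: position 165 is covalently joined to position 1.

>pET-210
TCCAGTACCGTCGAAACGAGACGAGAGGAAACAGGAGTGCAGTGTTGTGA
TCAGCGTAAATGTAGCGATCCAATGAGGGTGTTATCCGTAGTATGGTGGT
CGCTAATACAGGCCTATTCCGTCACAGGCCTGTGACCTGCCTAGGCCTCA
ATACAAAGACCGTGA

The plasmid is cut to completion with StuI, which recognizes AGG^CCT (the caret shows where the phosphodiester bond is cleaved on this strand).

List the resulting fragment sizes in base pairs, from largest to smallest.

StuI sites (AGGCCT) start at positions 110, 126, 143.
StuI cuts after base 3 of each site, so after positions 112, 128, 145.
Circular molecule, 3 cuts → 3 fragments:
  113–128 → 16 bp
  129–145 → 17 bp
  146–165 then 1–112 → 20 + 112 = 132 bp
Sorted largest to smallest: 132, 17, 16 bp.

132, 17, 16 bp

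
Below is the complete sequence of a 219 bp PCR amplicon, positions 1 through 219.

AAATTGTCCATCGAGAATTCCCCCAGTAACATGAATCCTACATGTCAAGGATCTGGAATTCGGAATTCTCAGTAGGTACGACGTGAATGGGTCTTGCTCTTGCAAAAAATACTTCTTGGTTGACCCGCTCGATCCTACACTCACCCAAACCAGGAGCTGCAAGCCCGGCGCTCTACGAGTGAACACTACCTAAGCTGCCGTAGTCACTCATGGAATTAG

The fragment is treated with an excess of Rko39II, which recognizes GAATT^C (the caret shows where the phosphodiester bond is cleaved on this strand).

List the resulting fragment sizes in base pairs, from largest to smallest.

152, 41, 19, 7 bp

Rko39II sites (GAATTC) start at positions 15, 56, 63.
Rko39II cuts after base 5 of each site (before the last base), so after positions 19, 60, 67.
Linear molecule, 3 cuts → 4 fragments:
  1–19 → 19 bp
  20–60 → 41 bp
  61–67 → 7 bp
  68–219 → 152 bp
Sorted largest to smallest: 152, 41, 19, 7 bp.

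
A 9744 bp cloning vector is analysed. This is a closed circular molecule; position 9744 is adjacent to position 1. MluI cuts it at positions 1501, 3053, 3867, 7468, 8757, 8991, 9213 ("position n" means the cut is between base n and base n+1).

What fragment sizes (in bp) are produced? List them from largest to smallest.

Circular molecule, 7 cuts → 7 fragments:
  3053 − 1501 = 1552 bp
  3867 − 3053 = 814 bp
  7468 − 3867 = 3601 bp
  8757 − 7468 = 1289 bp
  8991 − 8757 = 234 bp
  9213 − 8991 = 222 bp
  wrap: 9744 − 9213 + 1501 = 2032 bp
Sorted largest to smallest: 3601, 2032, 1552, 1289, 814, 234, 222 bp.

3601, 2032, 1552, 1289, 814, 234, 222 bp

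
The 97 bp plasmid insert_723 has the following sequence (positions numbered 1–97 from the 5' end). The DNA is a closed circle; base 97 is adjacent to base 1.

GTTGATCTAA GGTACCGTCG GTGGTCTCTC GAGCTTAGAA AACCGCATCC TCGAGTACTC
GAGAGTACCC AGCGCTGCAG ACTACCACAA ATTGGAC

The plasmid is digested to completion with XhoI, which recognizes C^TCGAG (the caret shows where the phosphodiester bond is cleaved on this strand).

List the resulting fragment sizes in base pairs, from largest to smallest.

XhoI sites (CTCGAG) start at positions 28, 50, 58.
XhoI cuts after the first base of each site, so after positions 28, 50, 58.
Circular molecule, 3 cuts → 3 fragments:
  29–50 → 22 bp
  51–58 → 8 bp
  59–97 then 1–28 → 39 + 28 = 67 bp
Sorted largest to smallest: 67, 22, 8 bp.

67, 22, 8 bp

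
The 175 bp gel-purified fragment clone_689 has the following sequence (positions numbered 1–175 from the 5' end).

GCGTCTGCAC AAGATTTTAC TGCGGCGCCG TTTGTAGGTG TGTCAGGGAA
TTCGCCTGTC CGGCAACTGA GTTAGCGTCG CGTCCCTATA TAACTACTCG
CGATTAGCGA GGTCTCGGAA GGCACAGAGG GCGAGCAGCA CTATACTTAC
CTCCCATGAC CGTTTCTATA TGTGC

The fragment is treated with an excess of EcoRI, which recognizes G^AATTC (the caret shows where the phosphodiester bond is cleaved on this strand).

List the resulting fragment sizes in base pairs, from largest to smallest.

The EcoRI site (GAATTC) starts at position 48.
EcoRI cuts after the first base of each site, so after position 48.
Linear molecule, 1 cut → 2 fragments:
  1–48 → 48 bp
  49–175 → 127 bp
Sorted largest to smallest: 127, 48 bp.

127, 48 bp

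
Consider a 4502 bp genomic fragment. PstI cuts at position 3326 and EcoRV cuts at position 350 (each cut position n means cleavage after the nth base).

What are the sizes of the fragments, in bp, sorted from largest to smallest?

2976, 1176, 350 bp

Combined cut positions (sorted): 350, 3326.
Linear molecule, 2 cuts → 3 fragments:
  350 − 0 = 350 bp
  3326 − 350 = 2976 bp
  4502 − 3326 = 1176 bp
Sorted largest to smallest: 2976, 1176, 350 bp.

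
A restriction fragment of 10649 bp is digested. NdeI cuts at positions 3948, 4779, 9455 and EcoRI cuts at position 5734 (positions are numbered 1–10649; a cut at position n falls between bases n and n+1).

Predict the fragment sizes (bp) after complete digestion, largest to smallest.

3948, 3721, 1194, 955, 831 bp

Combined cut positions (sorted): 3948, 4779, 5734, 9455.
Linear molecule, 4 cuts → 5 fragments:
  3948 − 0 = 3948 bp
  4779 − 3948 = 831 bp
  5734 − 4779 = 955 bp
  9455 − 5734 = 3721 bp
  10649 − 9455 = 1194 bp
Sorted largest to smallest: 3948, 3721, 1194, 955, 831 bp.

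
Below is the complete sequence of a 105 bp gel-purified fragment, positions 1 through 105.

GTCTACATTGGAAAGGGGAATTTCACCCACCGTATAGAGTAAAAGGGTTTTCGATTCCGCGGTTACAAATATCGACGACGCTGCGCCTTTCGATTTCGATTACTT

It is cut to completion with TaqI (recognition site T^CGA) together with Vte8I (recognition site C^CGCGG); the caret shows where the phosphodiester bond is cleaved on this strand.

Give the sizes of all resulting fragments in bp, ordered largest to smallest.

TaqI sites (TCGA) start at positions 51, 72, 90, 96.
TaqI cuts after the first base of each site, so after positions 51, 72, 90, 96.
The Vte8I site (CCGCGG) starts at position 57.
Vte8I cuts after the first base of each site, so after position 57.
Combined cut positions: 51, 57, 72, 90, 96.
Linear molecule, 5 cuts → 6 fragments:
  1–51 → 51 bp
  52–57 → 6 bp
  58–72 → 15 bp
  73–90 → 18 bp
  91–96 → 6 bp
  97–105 → 9 bp
Sorted largest to smallest: 51, 18, 15, 9, 6, 6 bp.

51, 18, 15, 9, 6, 6 bp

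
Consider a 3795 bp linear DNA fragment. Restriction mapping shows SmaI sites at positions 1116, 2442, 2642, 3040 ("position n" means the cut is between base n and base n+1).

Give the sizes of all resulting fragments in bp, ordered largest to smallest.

1326, 1116, 755, 398, 200 bp

Linear molecule, 4 cuts → 5 fragments:
  1116 − 0 = 1116 bp
  2442 − 1116 = 1326 bp
  2642 − 2442 = 200 bp
  3040 − 2642 = 398 bp
  3795 − 3040 = 755 bp
Sorted largest to smallest: 1326, 1116, 755, 398, 200 bp.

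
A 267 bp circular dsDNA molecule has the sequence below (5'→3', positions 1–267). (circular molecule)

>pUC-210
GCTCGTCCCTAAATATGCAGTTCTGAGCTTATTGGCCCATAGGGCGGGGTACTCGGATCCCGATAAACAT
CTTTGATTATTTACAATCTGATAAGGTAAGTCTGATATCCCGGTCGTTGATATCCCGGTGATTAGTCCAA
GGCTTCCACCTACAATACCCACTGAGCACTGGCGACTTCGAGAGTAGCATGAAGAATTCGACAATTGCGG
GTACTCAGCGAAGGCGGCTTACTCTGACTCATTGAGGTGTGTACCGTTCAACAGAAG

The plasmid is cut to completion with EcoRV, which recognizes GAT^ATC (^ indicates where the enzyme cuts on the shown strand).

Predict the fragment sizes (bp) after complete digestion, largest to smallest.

252, 15 bp

EcoRV sites (GATATC) start at positions 104, 119.
EcoRV cuts after base 3 of each site, so after positions 106, 121.
Circular molecule, 2 cuts → 2 fragments:
  107–121 → 15 bp
  122–267 then 1–106 → 146 + 106 = 252 bp
Sorted largest to smallest: 252, 15 bp.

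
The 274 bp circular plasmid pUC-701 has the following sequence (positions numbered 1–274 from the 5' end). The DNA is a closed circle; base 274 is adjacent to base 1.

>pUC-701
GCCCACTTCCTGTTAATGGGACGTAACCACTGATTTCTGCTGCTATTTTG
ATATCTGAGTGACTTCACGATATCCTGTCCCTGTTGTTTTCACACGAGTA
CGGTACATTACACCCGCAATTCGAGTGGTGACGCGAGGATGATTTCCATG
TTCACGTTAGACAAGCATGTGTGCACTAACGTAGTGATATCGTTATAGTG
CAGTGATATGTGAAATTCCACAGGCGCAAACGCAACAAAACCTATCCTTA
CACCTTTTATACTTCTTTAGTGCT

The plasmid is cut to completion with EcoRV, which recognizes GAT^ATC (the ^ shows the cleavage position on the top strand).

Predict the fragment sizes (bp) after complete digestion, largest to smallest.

138, 117, 19 bp

EcoRV sites (GATATC) start at positions 50, 69, 186.
EcoRV cuts after base 3 of each site, so after positions 52, 71, 188.
Circular molecule, 3 cuts → 3 fragments:
  53–71 → 19 bp
  72–188 → 117 bp
  189–274 then 1–52 → 86 + 52 = 138 bp
Sorted largest to smallest: 138, 117, 19 bp.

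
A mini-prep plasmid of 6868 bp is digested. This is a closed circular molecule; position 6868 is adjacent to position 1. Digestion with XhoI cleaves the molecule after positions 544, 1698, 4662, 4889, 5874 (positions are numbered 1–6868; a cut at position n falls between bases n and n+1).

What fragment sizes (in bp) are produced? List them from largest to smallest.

2964, 1538, 1154, 985, 227 bp

Circular molecule, 5 cuts → 5 fragments:
  1698 − 544 = 1154 bp
  4662 − 1698 = 2964 bp
  4889 − 4662 = 227 bp
  5874 − 4889 = 985 bp
  wrap: 6868 − 5874 + 544 = 1538 bp
Sorted largest to smallest: 2964, 1538, 1154, 985, 227 bp.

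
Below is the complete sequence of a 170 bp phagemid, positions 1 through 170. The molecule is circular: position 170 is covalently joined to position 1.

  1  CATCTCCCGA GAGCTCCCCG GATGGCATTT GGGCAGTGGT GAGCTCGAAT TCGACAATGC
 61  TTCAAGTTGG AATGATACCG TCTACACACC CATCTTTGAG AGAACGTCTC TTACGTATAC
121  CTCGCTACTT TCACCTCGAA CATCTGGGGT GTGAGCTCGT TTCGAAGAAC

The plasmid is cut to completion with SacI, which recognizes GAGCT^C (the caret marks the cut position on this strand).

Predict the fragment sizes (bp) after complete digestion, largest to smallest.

SacI sites (GAGCTC) start at positions 11, 41, 153.
SacI cuts after base 5 of each site (before the last base), so after positions 15, 45, 157.
Circular molecule, 3 cuts → 3 fragments:
  16–45 → 30 bp
  46–157 → 112 bp
  158–170 then 1–15 → 13 + 15 = 28 bp
Sorted largest to smallest: 112, 30, 28 bp.

112, 30, 28 bp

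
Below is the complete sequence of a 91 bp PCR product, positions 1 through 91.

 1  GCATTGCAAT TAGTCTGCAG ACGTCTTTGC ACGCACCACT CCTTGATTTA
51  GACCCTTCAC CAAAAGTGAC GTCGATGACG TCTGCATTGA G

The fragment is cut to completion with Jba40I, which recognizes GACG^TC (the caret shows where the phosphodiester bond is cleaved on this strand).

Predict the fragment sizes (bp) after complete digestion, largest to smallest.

Jba40I sites (GACGTC) start at positions 20, 68, 77.
Jba40I cuts after base 4 of each site, so after positions 23, 71, 80.
Linear molecule, 3 cuts → 4 fragments:
  1–23 → 23 bp
  24–71 → 48 bp
  72–80 → 9 bp
  81–91 → 11 bp
Sorted largest to smallest: 48, 23, 11, 9 bp.

48, 23, 11, 9 bp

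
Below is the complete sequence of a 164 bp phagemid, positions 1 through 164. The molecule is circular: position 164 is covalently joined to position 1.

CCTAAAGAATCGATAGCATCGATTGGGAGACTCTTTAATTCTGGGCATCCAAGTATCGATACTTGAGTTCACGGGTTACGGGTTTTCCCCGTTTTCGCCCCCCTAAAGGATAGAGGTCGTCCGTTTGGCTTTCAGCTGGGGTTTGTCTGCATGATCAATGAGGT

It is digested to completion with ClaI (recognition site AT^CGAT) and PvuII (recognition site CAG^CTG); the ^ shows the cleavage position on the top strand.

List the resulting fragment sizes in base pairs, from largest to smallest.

ClaI sites (ATCGAT) start at positions 9, 18, 55.
ClaI cuts after base 2 of each site, so after positions 10, 19, 56.
The PvuII site (CAGCTG) starts at position 133.
PvuII cuts after base 3 of each site, so after position 135.
Combined cut positions: 10, 19, 56, 135.
Circular molecule, 4 cuts → 4 fragments:
  11–19 → 9 bp
  20–56 → 37 bp
  57–135 → 79 bp
  136–164 then 1–10 → 29 + 10 = 39 bp
Sorted largest to smallest: 79, 39, 37, 9 bp.

79, 39, 37, 9 bp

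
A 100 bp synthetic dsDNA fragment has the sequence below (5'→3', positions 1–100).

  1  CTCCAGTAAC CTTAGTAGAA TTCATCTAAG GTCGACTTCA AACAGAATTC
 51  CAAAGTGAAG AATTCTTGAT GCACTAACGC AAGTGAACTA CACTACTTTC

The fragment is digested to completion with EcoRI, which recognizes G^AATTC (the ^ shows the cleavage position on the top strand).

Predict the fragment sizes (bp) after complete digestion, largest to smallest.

40, 27, 18, 15 bp

EcoRI sites (GAATTC) start at positions 18, 45, 60.
EcoRI cuts after the first base of each site, so after positions 18, 45, 60.
Linear molecule, 3 cuts → 4 fragments:
  1–18 → 18 bp
  19–45 → 27 bp
  46–60 → 15 bp
  61–100 → 40 bp
Sorted largest to smallest: 40, 27, 18, 15 bp.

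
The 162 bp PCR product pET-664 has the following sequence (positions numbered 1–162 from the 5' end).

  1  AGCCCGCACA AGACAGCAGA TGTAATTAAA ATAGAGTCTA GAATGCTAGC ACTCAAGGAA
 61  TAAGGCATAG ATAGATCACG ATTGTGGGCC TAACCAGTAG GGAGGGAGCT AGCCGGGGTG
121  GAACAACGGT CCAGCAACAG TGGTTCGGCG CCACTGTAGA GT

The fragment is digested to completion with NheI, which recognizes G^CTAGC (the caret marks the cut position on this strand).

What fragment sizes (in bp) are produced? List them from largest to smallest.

63, 54, 45 bp

NheI sites (GCTAGC) start at positions 45, 108.
NheI cuts after the first base of each site, so after positions 45, 108.
Linear molecule, 2 cuts → 3 fragments:
  1–45 → 45 bp
  46–108 → 63 bp
  109–162 → 54 bp
Sorted largest to smallest: 63, 54, 45 bp.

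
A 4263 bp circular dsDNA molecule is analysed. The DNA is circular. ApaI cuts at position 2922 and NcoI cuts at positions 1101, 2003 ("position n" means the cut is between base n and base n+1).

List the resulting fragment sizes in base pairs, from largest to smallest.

Combined cut positions (sorted): 1101, 2003, 2922.
Circular molecule, 3 cuts → 3 fragments:
  2003 − 1101 = 902 bp
  2922 − 2003 = 919 bp
  wrap: 4263 − 2922 + 1101 = 2442 bp
Sorted largest to smallest: 2442, 919, 902 bp.

2442, 919, 902 bp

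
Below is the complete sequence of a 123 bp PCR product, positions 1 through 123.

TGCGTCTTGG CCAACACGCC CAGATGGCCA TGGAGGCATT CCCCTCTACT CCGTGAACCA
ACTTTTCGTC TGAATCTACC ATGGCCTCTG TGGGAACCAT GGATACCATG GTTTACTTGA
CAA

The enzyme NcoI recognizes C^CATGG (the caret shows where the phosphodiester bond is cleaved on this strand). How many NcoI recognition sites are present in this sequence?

CCATGG occurs starting at positions 28, 79, 97, 106.
NcoI cuts at 4 sites.

4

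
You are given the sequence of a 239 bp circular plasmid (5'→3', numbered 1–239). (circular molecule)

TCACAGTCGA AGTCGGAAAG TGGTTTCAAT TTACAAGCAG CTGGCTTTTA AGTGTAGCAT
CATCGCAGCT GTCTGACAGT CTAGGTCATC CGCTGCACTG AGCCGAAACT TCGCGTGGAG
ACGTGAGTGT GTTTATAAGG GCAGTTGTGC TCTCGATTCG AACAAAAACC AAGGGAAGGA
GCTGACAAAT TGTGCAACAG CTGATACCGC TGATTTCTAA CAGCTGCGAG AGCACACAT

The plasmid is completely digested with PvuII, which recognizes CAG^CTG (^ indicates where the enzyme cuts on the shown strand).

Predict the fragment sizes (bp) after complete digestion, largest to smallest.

132, 56, 28, 23 bp

PvuII sites (CAGCTG) start at positions 38, 66, 198, 221.
PvuII cuts after base 3 of each site, so after positions 40, 68, 200, 223.
Circular molecule, 4 cuts → 4 fragments:
  41–68 → 28 bp
  69–200 → 132 bp
  201–223 → 23 bp
  224–239 then 1–40 → 16 + 40 = 56 bp
Sorted largest to smallest: 132, 56, 28, 23 bp.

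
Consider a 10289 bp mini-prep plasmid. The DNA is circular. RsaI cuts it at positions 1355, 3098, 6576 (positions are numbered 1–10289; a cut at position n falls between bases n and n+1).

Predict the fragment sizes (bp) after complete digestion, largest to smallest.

5068, 3478, 1743 bp

Circular molecule, 3 cuts → 3 fragments:
  3098 − 1355 = 1743 bp
  6576 − 3098 = 3478 bp
  wrap: 10289 − 6576 + 1355 = 5068 bp
Sorted largest to smallest: 5068, 3478, 1743 bp.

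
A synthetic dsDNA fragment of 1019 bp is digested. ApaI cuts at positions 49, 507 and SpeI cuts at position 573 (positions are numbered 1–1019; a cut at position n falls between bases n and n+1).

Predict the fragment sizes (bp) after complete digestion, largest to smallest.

458, 446, 66, 49 bp

Combined cut positions (sorted): 49, 507, 573.
Linear molecule, 3 cuts → 4 fragments:
  49 − 0 = 49 bp
  507 − 49 = 458 bp
  573 − 507 = 66 bp
  1019 − 573 = 446 bp
Sorted largest to smallest: 458, 446, 66, 49 bp.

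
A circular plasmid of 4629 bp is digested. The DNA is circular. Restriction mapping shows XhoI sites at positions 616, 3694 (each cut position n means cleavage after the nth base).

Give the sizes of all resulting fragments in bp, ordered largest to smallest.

3078, 1551 bp

Circular molecule, 2 cuts → 2 fragments:
  3694 − 616 = 3078 bp
  wrap: 4629 − 3694 + 616 = 1551 bp
Sorted largest to smallest: 3078, 1551 bp.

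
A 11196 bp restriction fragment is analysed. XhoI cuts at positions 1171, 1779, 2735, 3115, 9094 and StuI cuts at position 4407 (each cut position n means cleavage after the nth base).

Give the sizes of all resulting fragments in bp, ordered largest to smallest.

Combined cut positions (sorted): 1171, 1779, 2735, 3115, 4407, 9094.
Linear molecule, 6 cuts → 7 fragments:
  1171 − 0 = 1171 bp
  1779 − 1171 = 608 bp
  2735 − 1779 = 956 bp
  3115 − 2735 = 380 bp
  4407 − 3115 = 1292 bp
  9094 − 4407 = 4687 bp
  11196 − 9094 = 2102 bp
Sorted largest to smallest: 4687, 2102, 1292, 1171, 956, 608, 380 bp.

4687, 2102, 1292, 1171, 956, 608, 380 bp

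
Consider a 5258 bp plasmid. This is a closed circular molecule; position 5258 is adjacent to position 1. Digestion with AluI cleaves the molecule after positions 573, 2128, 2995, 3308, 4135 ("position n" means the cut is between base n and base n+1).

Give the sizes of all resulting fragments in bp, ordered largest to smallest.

Circular molecule, 5 cuts → 5 fragments:
  2128 − 573 = 1555 bp
  2995 − 2128 = 867 bp
  3308 − 2995 = 313 bp
  4135 − 3308 = 827 bp
  wrap: 5258 − 4135 + 573 = 1696 bp
Sorted largest to smallest: 1696, 1555, 867, 827, 313 bp.

1696, 1555, 867, 827, 313 bp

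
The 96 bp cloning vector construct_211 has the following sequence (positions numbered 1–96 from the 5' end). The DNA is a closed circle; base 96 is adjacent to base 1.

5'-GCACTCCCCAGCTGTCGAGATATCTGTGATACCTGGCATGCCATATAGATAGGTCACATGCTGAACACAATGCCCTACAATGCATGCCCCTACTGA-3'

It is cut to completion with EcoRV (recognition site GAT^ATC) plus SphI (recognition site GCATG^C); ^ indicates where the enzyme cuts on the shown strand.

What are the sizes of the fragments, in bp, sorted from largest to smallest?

46, 31, 19 bp

The EcoRV site (GATATC) starts at position 19.
EcoRV cuts after base 3 of each site, so after position 21.
SphI sites (GCATGC) start at positions 36, 82.
SphI cuts after base 5 of each site (before the last base), so after positions 40, 86.
Combined cut positions: 21, 40, 86.
Circular molecule, 3 cuts → 3 fragments:
  22–40 → 19 bp
  41–86 → 46 bp
  87–96 then 1–21 → 10 + 21 = 31 bp
Sorted largest to smallest: 46, 31, 19 bp.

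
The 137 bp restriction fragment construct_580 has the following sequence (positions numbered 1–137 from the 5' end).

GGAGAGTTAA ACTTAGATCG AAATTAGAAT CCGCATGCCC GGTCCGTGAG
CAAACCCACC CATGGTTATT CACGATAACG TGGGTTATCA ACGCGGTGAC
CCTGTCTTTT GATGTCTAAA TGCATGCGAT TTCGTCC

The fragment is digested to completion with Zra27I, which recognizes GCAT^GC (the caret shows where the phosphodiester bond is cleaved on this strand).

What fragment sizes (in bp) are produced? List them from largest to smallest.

Zra27I sites (GCATGC) start at positions 33, 122.
Zra27I cuts after base 4 of each site, so after positions 36, 125.
Linear molecule, 2 cuts → 3 fragments:
  1–36 → 36 bp
  37–125 → 89 bp
  126–137 → 12 bp
Sorted largest to smallest: 89, 36, 12 bp.

89, 36, 12 bp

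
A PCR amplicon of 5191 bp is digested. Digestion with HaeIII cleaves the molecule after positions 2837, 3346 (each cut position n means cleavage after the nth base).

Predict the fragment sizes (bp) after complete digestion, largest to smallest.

2837, 1845, 509 bp

Linear molecule, 2 cuts → 3 fragments:
  2837 − 0 = 2837 bp
  3346 − 2837 = 509 bp
  5191 − 3346 = 1845 bp
Sorted largest to smallest: 2837, 1845, 509 bp.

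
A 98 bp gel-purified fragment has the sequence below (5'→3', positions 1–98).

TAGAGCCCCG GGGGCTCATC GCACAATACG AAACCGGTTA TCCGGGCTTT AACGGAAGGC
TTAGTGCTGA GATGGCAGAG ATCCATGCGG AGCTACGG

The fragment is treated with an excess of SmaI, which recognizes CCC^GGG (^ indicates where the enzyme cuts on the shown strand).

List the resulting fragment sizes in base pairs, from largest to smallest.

89, 9 bp

The SmaI site (CCCGGG) starts at position 7.
SmaI cuts after base 3 of each site, so after position 9.
Linear molecule, 1 cut → 2 fragments:
  1–9 → 9 bp
  10–98 → 89 bp
Sorted largest to smallest: 89, 9 bp.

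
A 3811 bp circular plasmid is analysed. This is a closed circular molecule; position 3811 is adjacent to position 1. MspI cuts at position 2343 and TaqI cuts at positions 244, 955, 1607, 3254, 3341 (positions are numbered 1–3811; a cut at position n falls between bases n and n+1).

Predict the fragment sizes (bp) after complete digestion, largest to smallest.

Combined cut positions (sorted): 244, 955, 1607, 2343, 3254, 3341.
Circular molecule, 6 cuts → 6 fragments:
  955 − 244 = 711 bp
  1607 − 955 = 652 bp
  2343 − 1607 = 736 bp
  3254 − 2343 = 911 bp
  3341 − 3254 = 87 bp
  wrap: 3811 − 3341 + 244 = 714 bp
Sorted largest to smallest: 911, 736, 714, 711, 652, 87 bp.

911, 736, 714, 711, 652, 87 bp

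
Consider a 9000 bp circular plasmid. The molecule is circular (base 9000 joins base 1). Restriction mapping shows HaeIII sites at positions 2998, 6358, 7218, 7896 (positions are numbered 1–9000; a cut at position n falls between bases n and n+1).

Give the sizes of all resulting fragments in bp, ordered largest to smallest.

4102, 3360, 860, 678 bp

Circular molecule, 4 cuts → 4 fragments:
  6358 − 2998 = 3360 bp
  7218 − 6358 = 860 bp
  7896 − 7218 = 678 bp
  wrap: 9000 − 7896 + 2998 = 4102 bp
Sorted largest to smallest: 4102, 3360, 860, 678 bp.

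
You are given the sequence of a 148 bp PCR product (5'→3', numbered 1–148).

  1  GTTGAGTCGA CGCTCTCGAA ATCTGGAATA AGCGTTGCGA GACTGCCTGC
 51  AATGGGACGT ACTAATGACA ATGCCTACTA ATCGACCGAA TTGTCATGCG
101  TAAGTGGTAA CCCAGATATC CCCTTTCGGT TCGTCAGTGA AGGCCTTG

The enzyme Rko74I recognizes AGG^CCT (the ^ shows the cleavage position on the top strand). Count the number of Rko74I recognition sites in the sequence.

1

AGGCCT occurs starting at position 141.
Rko74I cuts at 1 site.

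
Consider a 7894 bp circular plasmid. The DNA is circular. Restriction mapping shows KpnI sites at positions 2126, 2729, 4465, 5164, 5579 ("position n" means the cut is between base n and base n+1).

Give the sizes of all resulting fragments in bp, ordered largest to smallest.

Circular molecule, 5 cuts → 5 fragments:
  2729 − 2126 = 603 bp
  4465 − 2729 = 1736 bp
  5164 − 4465 = 699 bp
  5579 − 5164 = 415 bp
  wrap: 7894 − 5579 + 2126 = 4441 bp
Sorted largest to smallest: 4441, 1736, 699, 603, 415 bp.

4441, 1736, 699, 603, 415 bp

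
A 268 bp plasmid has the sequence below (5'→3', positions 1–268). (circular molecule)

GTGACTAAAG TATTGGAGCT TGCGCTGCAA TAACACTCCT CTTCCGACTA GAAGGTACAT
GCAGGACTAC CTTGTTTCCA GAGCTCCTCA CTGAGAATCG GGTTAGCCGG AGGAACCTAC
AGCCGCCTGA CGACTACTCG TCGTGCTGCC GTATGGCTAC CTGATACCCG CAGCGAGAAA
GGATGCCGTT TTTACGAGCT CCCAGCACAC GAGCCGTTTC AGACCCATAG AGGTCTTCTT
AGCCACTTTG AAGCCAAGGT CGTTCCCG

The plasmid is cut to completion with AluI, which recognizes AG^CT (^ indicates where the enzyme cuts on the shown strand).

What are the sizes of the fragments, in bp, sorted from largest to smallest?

115, 88, 65 bp

AluI sites (AGCT) start at positions 17, 82, 197.
AluI cuts after base 2 of each site, so after positions 18, 83, 198.
Circular molecule, 3 cuts → 3 fragments:
  19–83 → 65 bp
  84–198 → 115 bp
  199–268 then 1–18 → 70 + 18 = 88 bp
Sorted largest to smallest: 115, 88, 65 bp.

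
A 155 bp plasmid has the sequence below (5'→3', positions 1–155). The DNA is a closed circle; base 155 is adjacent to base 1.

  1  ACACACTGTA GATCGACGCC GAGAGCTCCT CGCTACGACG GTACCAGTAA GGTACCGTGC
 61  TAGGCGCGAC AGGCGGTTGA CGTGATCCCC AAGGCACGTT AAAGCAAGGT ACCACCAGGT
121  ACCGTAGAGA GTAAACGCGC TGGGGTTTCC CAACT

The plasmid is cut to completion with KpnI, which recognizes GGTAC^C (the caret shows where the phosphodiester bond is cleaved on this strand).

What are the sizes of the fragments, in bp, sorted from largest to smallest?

KpnI sites (GGTACC) start at positions 40, 51, 108, 118.
KpnI cuts after base 5 of each site (before the last base), so after positions 44, 55, 112, 122.
Circular molecule, 4 cuts → 4 fragments:
  45–55 → 11 bp
  56–112 → 57 bp
  113–122 → 10 bp
  123–155 then 1–44 → 33 + 44 = 77 bp
Sorted largest to smallest: 77, 57, 11, 10 bp.

77, 57, 11, 10 bp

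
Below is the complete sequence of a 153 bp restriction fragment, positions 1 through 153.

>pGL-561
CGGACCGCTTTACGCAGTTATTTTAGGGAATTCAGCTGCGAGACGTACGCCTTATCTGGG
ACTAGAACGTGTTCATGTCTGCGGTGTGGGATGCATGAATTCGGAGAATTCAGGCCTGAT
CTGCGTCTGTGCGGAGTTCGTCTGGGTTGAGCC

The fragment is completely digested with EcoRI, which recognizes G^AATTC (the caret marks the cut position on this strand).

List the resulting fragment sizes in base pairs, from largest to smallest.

EcoRI sites (GAATTC) start at positions 28, 97, 106.
EcoRI cuts after the first base of each site, so after positions 28, 97, 106.
Linear molecule, 3 cuts → 4 fragments:
  1–28 → 28 bp
  29–97 → 69 bp
  98–106 → 9 bp
  107–153 → 47 bp
Sorted largest to smallest: 69, 47, 28, 9 bp.

69, 47, 28, 9 bp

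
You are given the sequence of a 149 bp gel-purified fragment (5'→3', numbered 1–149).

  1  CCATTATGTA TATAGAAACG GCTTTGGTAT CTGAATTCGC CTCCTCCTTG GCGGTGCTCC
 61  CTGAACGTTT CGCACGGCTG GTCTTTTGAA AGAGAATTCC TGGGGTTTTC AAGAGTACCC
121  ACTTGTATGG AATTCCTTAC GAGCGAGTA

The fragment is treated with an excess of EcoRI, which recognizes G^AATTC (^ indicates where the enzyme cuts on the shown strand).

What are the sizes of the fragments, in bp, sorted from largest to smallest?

EcoRI sites (GAATTC) start at positions 33, 94, 130.
EcoRI cuts after the first base of each site, so after positions 33, 94, 130.
Linear molecule, 3 cuts → 4 fragments:
  1–33 → 33 bp
  34–94 → 61 bp
  95–130 → 36 bp
  131–149 → 19 bp
Sorted largest to smallest: 61, 36, 33, 19 bp.

61, 36, 33, 19 bp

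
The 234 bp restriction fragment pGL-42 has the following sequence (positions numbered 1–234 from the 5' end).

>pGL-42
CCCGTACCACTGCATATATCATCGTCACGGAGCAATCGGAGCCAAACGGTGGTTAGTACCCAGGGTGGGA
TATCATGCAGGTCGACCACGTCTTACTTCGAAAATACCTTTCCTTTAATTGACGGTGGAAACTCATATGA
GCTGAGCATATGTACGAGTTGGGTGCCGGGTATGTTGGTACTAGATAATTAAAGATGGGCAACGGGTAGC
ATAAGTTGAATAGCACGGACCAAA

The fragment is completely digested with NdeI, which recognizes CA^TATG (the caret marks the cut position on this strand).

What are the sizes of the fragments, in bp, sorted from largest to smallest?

NdeI sites (CATATG) start at positions 134, 147.
NdeI cuts after base 2 of each site, so after positions 135, 148.
Linear molecule, 2 cuts → 3 fragments:
  1–135 → 135 bp
  136–148 → 13 bp
  149–234 → 86 bp
Sorted largest to smallest: 135, 86, 13 bp.

135, 86, 13 bp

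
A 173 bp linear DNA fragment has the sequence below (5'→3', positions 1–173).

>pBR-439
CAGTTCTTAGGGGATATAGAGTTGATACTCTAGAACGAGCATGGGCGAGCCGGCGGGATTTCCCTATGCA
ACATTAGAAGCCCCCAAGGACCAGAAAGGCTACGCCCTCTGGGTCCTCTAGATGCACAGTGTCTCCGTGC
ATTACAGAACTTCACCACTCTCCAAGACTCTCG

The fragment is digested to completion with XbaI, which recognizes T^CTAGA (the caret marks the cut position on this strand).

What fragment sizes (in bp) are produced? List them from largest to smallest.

88, 56, 29 bp

XbaI sites (TCTAGA) start at positions 29, 117.
XbaI cuts after the first base of each site, so after positions 29, 117.
Linear molecule, 2 cuts → 3 fragments:
  1–29 → 29 bp
  30–117 → 88 bp
  118–173 → 56 bp
Sorted largest to smallest: 88, 56, 29 bp.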